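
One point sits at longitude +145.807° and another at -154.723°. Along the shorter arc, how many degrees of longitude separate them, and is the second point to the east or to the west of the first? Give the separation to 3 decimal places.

59.470° east

Raw difference: -154.723 − 145.807 = -300.53°.
Normalise into (−180°, 180°]: -300.53° + 360° = 59.47°.
Positive ⇒ the second point lies to the east; separation 59.470°.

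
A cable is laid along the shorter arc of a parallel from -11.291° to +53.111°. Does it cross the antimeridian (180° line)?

Signed shortest Δλ = ((53.111 − -11.291 + 180) mod 360) − 180 = 64.402°.
Going east by 64.402° from -11.291° reaches +53.111° without touching 180°.

No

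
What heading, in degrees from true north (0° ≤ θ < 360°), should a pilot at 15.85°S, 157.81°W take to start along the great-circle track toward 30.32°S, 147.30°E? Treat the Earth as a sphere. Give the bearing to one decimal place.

243.6°

Δλ = 147.30 − -157.81 = 305.11°; wrapped into (−180°, 180°]: -54.89°.
θ = atan2( sin Δλ · cos φ₂ , cos φ₁ · sin φ₂ − sin φ₁ · cos φ₂ · cos Δλ )
  = atan2(-0.70616, -0.35004) = -116.367° → normalised to [0°, 360°): 243.633°.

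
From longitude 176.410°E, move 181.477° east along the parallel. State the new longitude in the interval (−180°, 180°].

Start at +176.410°; shift +181.477° → +357.887°.
+357.887° lies outside (−180°, 180°]; subtract 360° → -2.113°.

2.113°W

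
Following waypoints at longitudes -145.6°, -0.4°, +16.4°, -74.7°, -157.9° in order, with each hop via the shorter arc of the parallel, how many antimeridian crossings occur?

0

Leg 1: -145.6° → -0.4°, shortest Δλ = 145.2° (east) — does not cross 180°.
Leg 2: -0.4° → +16.4°, shortest Δλ = 16.8° (east) — does not cross 180°.
Leg 3: +16.4° → -74.7°, shortest Δλ = -91.1° (west) — does not cross 180°.
Leg 4: -74.7° → -157.9°, shortest Δλ = -83.2° (west) — does not cross 180°.
Total crossings: 0.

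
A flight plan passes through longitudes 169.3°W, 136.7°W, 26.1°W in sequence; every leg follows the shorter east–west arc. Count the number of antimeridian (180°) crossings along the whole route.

0

Leg 1: -169.3° → -136.7°, shortest Δλ = 32.6° (east) — does not cross 180°.
Leg 2: -136.7° → -26.1°, shortest Δλ = 110.6° (east) — does not cross 180°.
Total crossings: 0.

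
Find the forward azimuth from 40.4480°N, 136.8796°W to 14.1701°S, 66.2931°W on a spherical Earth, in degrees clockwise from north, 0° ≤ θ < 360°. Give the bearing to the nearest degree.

113°

Δλ = -66.2931 − -136.8796 = 70.5865°.
θ = atan2( sin Δλ · cos φ₂ , cos φ₁ · sin φ₂ − sin φ₁ · cos φ₂ · cos Δλ )
  = atan2(0.91445, -0.39537) = 113.382° → normalised to [0°, 360°): 113.382°.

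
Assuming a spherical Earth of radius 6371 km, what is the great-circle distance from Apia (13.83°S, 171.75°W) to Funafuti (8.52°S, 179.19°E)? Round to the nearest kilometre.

Δλ = 179.19 − -171.75 = 350.94°; wrapped into (−180°, 180°]: -9.06°.
Δφ = -8.52 − -13.83 = 5.31°.
a = sin²(Δφ/2) + cos φ₁ · cos φ₂ · sin²(Δλ/2) = 0.008136.
c = 2·atan2(√a, √(1−a)) = 0.18065 rad → d = 6371·c ≈ 1150.89 km.

1151 km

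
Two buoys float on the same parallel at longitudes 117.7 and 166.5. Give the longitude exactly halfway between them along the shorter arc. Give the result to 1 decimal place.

Signed shortest Δλ from +117.7° to +166.5° is +48.8°.
Midpoint longitude = +117.7° + (+48.8°)/2 = +117.7° + 24.4° = +142.1°.

+142.1°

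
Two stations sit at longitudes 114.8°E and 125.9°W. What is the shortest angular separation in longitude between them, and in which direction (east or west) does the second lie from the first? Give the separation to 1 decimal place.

Raw difference: -125.9 − 114.8 = -240.7°.
Normalise into (−180°, 180°]: -240.7° + 360° = 119.3°.
Positive ⇒ the second point lies to the east; separation 119.3°.

119.3° east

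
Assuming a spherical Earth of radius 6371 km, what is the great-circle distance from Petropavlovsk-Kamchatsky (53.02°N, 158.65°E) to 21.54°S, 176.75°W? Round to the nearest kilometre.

8624 km

Δλ = -176.75 − 158.65 = -335.40°; wrapped into (−180°, 180°]: 24.60°.
Δφ = -21.54 − 53.02 = -74.56°.
a = sin²(Δφ/2) + cos φ₁ · cos φ₂ · sin²(Δλ/2) = 0.392278.
c = 2·atan2(√a, √(1−a)) = 1.35365 rad → d = 6371·c ≈ 8624.10 km.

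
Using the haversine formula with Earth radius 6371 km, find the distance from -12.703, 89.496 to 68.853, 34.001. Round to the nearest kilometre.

Δλ = 34.001 − 89.496 = -55.495°.
Δφ = 68.853 − -12.703 = 81.556°.
a = sin²(Δφ/2) + cos φ₁ · cos φ₂ · sin²(Δλ/2) = 0.502864.
c = 2·atan2(√a, √(1−a)) = 1.57652 rad → d = 6371·c ≈ 10044.03 km.

10044 km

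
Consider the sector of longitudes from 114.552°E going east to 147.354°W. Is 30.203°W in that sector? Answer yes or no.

No

Band width going east from +114.552° to -147.354°: ((-147.354 − 114.552) mod 360) = 98.094°.
Offset of -30.203° east of the west edge: ((-30.203 − 114.552) mod 360) = 215.245°.
215.245° > 98.094° ⇒ outside.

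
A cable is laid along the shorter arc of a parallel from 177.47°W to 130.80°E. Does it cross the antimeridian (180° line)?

Yes

Naïve |130.80 − -177.47| = 308.27° > 180°, so the shorter arc goes the other way round — across 180°.
Signed shortest Δλ = ((130.80 − -177.47 + 180) mod 360) − 180 = -51.73°.
Going west by 51.73° from -177.47° passes through 180° before reaching +130.80°.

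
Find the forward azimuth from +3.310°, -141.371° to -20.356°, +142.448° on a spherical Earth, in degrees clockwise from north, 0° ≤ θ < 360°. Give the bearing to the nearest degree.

248°

Δλ = 142.448 − -141.371 = 283.819°; wrapped into (−180°, 180°]: -76.181°.
θ = atan2( sin Δλ · cos φ₂ , cos φ₁ · sin φ₂ − sin φ₁ · cos φ₂ · cos Δλ )
  = atan2(-0.91041, -0.36020) = -111.586° → normalised to [0°, 360°): 248.414°.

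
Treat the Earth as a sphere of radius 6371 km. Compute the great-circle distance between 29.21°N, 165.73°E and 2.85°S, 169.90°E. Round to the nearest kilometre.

Δλ = 169.90 − 165.73 = 4.17°.
Δφ = -2.85 − 29.21 = -32.06°.
a = sin²(Δφ/2) + cos φ₁ · cos φ₂ · sin²(Δλ/2) = 0.077408.
c = 2·atan2(√a, √(1−a)) = 0.56389 rad → d = 6371·c ≈ 3592.51 km.

3593 km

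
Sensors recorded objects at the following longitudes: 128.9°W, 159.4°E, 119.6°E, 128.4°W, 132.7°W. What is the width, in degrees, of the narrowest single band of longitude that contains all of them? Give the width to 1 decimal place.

Sort the longitudes: -132.7°, -128.9°, -128.4°, +119.6°, +159.4°.
Eastward gaps between consecutive values (wrapping around): 3.8°, 0.5°, 248.0°, 39.8°, 67.9°.
Largest gap = 248.0° ⇒ minimal covering band is its complement: 360° − 248.0° = 112.0°.
Band runs from +119.6° eastward to -128.4°, crossing the antimeridian.

112.0°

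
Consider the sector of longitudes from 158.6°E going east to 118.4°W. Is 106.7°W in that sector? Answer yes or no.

No

Band width going east from +158.6° to -118.4°: ((-118.4 − 158.6) mod 360) = 83.0°.
Offset of -106.7° east of the west edge: ((-106.7 − 158.6) mod 360) = 94.7°.
94.7° > 83.0° ⇒ outside.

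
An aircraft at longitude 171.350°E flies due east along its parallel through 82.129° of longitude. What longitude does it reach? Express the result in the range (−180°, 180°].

Start at +171.350°; shift +82.129° → +253.479°.
+253.479° lies outside (−180°, 180°]; subtract 360° → -106.521°.

106.521°W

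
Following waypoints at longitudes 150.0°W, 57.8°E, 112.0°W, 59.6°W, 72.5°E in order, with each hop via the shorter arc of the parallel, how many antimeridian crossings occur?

Leg 1: -150.0° → +57.8°, shortest Δλ = -152.2° (west) — crosses 180°.
Leg 2: +57.8° → -112.0°, shortest Δλ = -169.8° (west) — does not cross 180°.
Leg 3: -112.0° → -59.6°, shortest Δλ = 52.4° (east) — does not cross 180°.
Leg 4: -59.6° → +72.5°, shortest Δλ = 132.1° (east) — does not cross 180°.
Total crossings: 1.

1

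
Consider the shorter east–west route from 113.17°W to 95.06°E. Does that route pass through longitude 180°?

Naïve |95.06 − -113.17| = 208.23° > 180°, so the shorter arc goes the other way round — across 180°.
Signed shortest Δλ = ((95.06 − -113.17 + 180) mod 360) − 180 = -151.77°.
Going west by 151.77° from -113.17° passes through 180° before reaching +95.06°.

Yes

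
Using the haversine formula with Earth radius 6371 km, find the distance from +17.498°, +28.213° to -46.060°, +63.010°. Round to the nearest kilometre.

Δλ = 63.010 − 28.213 = 34.797°.
Δφ = -46.060 − 17.498 = -63.558°.
a = sin²(Δφ/2) + cos φ₁ · cos φ₂ · sin²(Δλ/2) = 0.336526.
c = 2·atan2(√a, √(1−a)) = 1.23772 rad → d = 6371·c ≈ 7885.54 km.

7886 km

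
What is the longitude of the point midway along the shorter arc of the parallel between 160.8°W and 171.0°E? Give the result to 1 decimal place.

174.9°W

Signed shortest Δλ from -160.8° to +171.0° is -28.2°.
Midpoint longitude = -160.8° + (-28.2°)/2 = -160.8° − 14.1° = -174.9°.
(The naïve average (-160.8 + +171.0)/2 = 5.1° is on the wrong side of the globe.)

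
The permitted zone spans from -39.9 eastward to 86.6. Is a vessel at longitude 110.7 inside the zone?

Band width going east from -39.9° to +86.6°: ((86.6 − -39.9) mod 360) = 126.5°.
Offset of +110.7° east of the west edge: ((110.7 − -39.9) mod 360) = 150.6°.
150.6° > 126.5° ⇒ outside.

No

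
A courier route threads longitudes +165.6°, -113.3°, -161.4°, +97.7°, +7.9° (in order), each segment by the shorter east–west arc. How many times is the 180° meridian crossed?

2

Leg 1: +165.6° → -113.3°, shortest Δλ = 81.1° (east) — crosses 180°.
Leg 2: -113.3° → -161.4°, shortest Δλ = -48.1° (west) — does not cross 180°.
Leg 3: -161.4° → +97.7°, shortest Δλ = -100.9° (west) — crosses 180°.
Leg 4: +97.7° → +7.9°, shortest Δλ = -89.8° (west) — does not cross 180°.
Total crossings: 2.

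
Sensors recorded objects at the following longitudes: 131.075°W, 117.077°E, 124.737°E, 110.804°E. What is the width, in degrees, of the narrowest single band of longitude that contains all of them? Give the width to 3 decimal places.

118.121°

Sort the longitudes: -131.075°, +110.804°, +117.077°, +124.737°.
Eastward gaps between consecutive values (wrapping around): 241.879°, 6.273°, 7.660°, 104.188°.
Largest gap = 241.879° ⇒ minimal covering band is its complement: 360° − 241.879° = 118.121°.
Band runs from +110.804° eastward to -131.075°, crossing the antimeridian.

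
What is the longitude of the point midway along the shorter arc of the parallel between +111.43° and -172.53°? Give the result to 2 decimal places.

Signed shortest Δλ from +111.43° to -172.53° is +76.04°.
Midpoint longitude = +111.43° + (+76.04°)/2 = +111.43° + 38.02° = +149.45°.
(The naïve average (+111.43 + -172.53)/2 = -30.55° is on the wrong side of the globe.)

+149.45°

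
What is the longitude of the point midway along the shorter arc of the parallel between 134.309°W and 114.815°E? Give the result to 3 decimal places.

Signed shortest Δλ from -134.309° to +114.815° is -110.876°.
Midpoint longitude = -134.309° + (-110.876°)/2 = -134.309° − 55.438° = -189.747°.
Normalise into (−180°, 180°]: +170.253°.
(The naïve average (-134.309 + +114.815)/2 = -9.747° is on the wrong side of the globe.)

170.253°E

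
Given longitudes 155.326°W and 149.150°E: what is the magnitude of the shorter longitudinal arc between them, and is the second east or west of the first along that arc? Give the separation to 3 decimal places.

55.524° west

Raw difference: 149.150 − -155.326 = 304.476°.
Normalise into (−180°, 180°]: 304.476° − 360° = -55.524°.
Negative ⇒ the second point lies to the west; separation 55.524°.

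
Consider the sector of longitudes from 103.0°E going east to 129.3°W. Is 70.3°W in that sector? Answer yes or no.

No

Band width going east from +103.0° to -129.3°: ((-129.3 − 103.0) mod 360) = 127.7°.
Offset of -70.3° east of the west edge: ((-70.3 − 103.0) mod 360) = 186.7°.
186.7° > 127.7° ⇒ outside.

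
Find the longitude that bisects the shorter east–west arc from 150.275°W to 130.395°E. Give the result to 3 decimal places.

Signed shortest Δλ from -150.275° to +130.395° is -79.330°.
Midpoint longitude = -150.275° + (-79.330°)/2 = -150.275° − 39.665° = -189.940°.
Normalise into (−180°, 180°]: +170.060°.
(The naïve average (-150.275 + +130.395)/2 = -9.94° is on the wrong side of the globe.)

170.060°E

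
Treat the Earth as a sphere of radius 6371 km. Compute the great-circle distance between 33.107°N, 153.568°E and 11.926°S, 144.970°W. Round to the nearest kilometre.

Δλ = -144.970 − 153.568 = -298.538°; wrapped into (−180°, 180°]: 61.462°.
Δφ = -11.926 − 33.107 = -45.033°.
a = sin²(Δφ/2) + cos φ₁ · cos φ₂ · sin²(Δλ/2) = 0.360664.
c = 2·atan2(√a, √(1−a)) = 1.28839 rad → d = 6371·c ≈ 8208.31 km.

8208 km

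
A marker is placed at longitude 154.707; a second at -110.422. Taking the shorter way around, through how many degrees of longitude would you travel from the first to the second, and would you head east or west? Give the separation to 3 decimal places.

94.871° east

Raw difference: -110.422 − 154.707 = -265.129°.
Normalise into (−180°, 180°]: -265.129° + 360° = 94.871°.
Positive ⇒ the second point lies to the east; separation 94.871°.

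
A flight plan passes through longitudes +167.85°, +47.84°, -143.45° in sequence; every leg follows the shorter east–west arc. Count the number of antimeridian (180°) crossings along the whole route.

1

Leg 1: +167.85° → +47.84°, shortest Δλ = -120.01° (west) — does not cross 180°.
Leg 2: +47.84° → -143.45°, shortest Δλ = 168.71° (east) — crosses 180°.
Total crossings: 1.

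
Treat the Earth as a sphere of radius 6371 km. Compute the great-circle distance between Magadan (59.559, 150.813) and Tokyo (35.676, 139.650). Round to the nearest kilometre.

Δλ = 139.650 − 150.813 = -11.163°.
Δφ = 35.676 − 59.559 = -23.883°.
a = sin²(Δφ/2) + cos φ₁ · cos φ₂ · sin²(Δλ/2) = 0.046706.
c = 2·atan2(√a, √(1−a)) = 0.43567 rad → d = 6371·c ≈ 2775.65 km.

2776 km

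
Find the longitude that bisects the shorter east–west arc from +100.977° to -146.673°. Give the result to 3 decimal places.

+157.152°

Signed shortest Δλ from +100.977° to -146.673° is +112.350°.
Midpoint longitude = +100.977° + (+112.350°)/2 = +100.977° + 56.175° = +157.152°.
(The naïve average (+100.977 + -146.673)/2 = -22.848° is on the wrong side of the globe.)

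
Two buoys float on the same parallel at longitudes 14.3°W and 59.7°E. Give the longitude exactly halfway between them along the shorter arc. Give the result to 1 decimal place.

22.7°E

Signed shortest Δλ from -14.3° to +59.7° is +74.0°.
Midpoint longitude = -14.3° + (+74.0°)/2 = -14.3° + 37.0° = +22.7°.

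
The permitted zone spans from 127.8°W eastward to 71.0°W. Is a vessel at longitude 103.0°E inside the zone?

Band width going east from -127.8° to -71.0°: ((-71.0 − -127.8) mod 360) = 56.8°.
Offset of +103.0° east of the west edge: ((103.0 − -127.8) mod 360) = 230.8°.
230.8° > 56.8° ⇒ outside.

No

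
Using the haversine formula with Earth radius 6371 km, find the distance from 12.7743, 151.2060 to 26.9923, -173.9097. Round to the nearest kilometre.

Δλ = -173.9097 − 151.2060 = -325.1157°; wrapped into (−180°, 180°]: 34.8843°.
Δφ = 26.9923 − 12.7743 = 14.2180°.
a = sin²(Δφ/2) + cos φ₁ · cos φ₂ · sin²(Δλ/2) = 0.093393.
c = 2·atan2(√a, √(1−a)) = 0.62114 rad → d = 6371·c ≈ 3957.30 km.

3957 km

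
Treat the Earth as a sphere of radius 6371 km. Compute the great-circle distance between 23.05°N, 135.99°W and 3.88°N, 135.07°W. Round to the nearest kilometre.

2134 km

Δλ = -135.07 − -135.99 = 0.92°.
Δφ = 3.88 − 23.05 = -19.17°.
a = sin²(Δφ/2) + cos φ₁ · cos φ₂ · sin²(Δλ/2) = 0.027785.
c = 2·atan2(√a, √(1−a)) = 0.33494 rad → d = 6371·c ≈ 2133.90 km.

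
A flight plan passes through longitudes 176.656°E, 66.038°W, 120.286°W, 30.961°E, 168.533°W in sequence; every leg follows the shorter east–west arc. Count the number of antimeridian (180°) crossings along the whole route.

Leg 1: +176.656° → -66.038°, shortest Δλ = 117.306° (east) — crosses 180°.
Leg 2: -66.038° → -120.286°, shortest Δλ = -54.248° (west) — does not cross 180°.
Leg 3: -120.286° → +30.961°, shortest Δλ = 151.247° (east) — does not cross 180°.
Leg 4: +30.961° → -168.533°, shortest Δλ = 160.506° (east) — crosses 180°.
Total crossings: 2.

2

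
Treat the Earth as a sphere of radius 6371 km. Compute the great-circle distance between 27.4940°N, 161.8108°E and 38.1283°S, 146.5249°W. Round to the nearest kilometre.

Δλ = -146.5249 − 161.8108 = -308.3357°; wrapped into (−180°, 180°]: 51.6643°.
Δφ = -38.1283 − 27.4940 = -65.6223°.
a = sin²(Δφ/2) + cos φ₁ · cos φ₂ · sin²(Δλ/2) = 0.426111.
c = 2·atan2(√a, √(1−a)) = 1.42248 rad → d = 6371·c ≈ 9062.59 km.

9063 km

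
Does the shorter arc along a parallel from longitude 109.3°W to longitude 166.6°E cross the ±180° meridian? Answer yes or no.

Yes

Naïve |166.6 − -109.3| = 275.9° > 180°, so the shorter arc goes the other way round — across 180°.
Signed shortest Δλ = ((166.6 − -109.3 + 180) mod 360) − 180 = -84.1°.
Going west by 84.1° from -109.3° passes through 180° before reaching +166.6°.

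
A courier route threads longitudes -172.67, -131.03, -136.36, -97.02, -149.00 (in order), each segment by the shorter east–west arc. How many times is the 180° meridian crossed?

Leg 1: -172.67° → -131.03°, shortest Δλ = 41.64° (east) — does not cross 180°.
Leg 2: -131.03° → -136.36°, shortest Δλ = -5.33° (west) — does not cross 180°.
Leg 3: -136.36° → -97.02°, shortest Δλ = 39.34° (east) — does not cross 180°.
Leg 4: -97.02° → -149.00°, shortest Δλ = -51.98° (west) — does not cross 180°.
Total crossings: 0.

0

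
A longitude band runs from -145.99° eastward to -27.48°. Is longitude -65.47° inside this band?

Band width going east from -145.99° to -27.48°: ((-27.48 − -145.99) mod 360) = 118.51°.
Offset of -65.47° east of the west edge: ((-65.47 − -145.99) mod 360) = 80.52°.
80.52° ≤ 118.51° ⇒ inside.

Yes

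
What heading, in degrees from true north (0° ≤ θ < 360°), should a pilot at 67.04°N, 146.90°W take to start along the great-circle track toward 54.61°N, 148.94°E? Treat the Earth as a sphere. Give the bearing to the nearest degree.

279°

Δλ = 148.94 − -146.90 = 295.84°; wrapped into (−180°, 180°]: -64.16°.
θ = atan2( sin Δλ · cos φ₂ , cos φ₁ · sin φ₂ − sin φ₁ · cos φ₂ · cos Δλ )
  = atan2(-0.52123, 0.08559) = -80.675° → normalised to [0°, 360°): 279.325°.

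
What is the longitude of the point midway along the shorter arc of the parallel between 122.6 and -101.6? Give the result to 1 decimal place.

-169.5°

Signed shortest Δλ from +122.6° to -101.6° is +135.8°.
Midpoint longitude = +122.6° + (+135.8°)/2 = +122.6° + 67.9° = +190.5°.
Normalise into (−180°, 180°]: -169.5°.
(The naïve average (+122.6 + -101.6)/2 = 10.5° is on the wrong side of the globe.)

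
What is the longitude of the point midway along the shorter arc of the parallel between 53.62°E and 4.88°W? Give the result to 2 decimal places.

24.37°E

Signed shortest Δλ from +53.62° to -4.88° is -58.50°.
Midpoint longitude = +53.62° + (-58.50°)/2 = +53.62° − 29.25° = +24.37°.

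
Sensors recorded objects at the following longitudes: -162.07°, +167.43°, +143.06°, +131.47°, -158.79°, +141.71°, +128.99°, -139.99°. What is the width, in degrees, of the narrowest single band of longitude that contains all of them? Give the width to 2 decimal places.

Sort the longitudes: -162.07°, -158.79°, -139.99°, +128.99°, +131.47°, +141.71°, +143.06°, +167.43°.
Eastward gaps between consecutive values (wrapping around): 3.28°, 18.80°, 268.98°, 2.48°, 10.24°, 1.35°, 24.37°, 30.50°.
Largest gap = 268.98° ⇒ minimal covering band is its complement: 360° − 268.98° = 91.02°.
Band runs from +128.99° eastward to -139.99°, crossing the antimeridian.

91.02°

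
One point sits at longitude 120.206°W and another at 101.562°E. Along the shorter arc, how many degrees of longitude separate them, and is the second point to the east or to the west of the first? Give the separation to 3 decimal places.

138.232° west

Raw difference: 101.562 − -120.206 = 221.768°.
Normalise into (−180°, 180°]: 221.768° − 360° = -138.232°.
Negative ⇒ the second point lies to the west; separation 138.232°.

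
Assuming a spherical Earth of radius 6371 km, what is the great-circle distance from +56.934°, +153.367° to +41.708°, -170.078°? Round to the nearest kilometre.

Δλ = -170.078 − 153.367 = -323.445°; wrapped into (−180°, 180°]: 36.555°.
Δφ = 41.708 − 56.934 = -15.226°.
a = sin²(Δφ/2) + cos φ₁ · cos φ₂ · sin²(Δλ/2) = 0.057614.
c = 2·atan2(√a, √(1−a)) = 0.48479 rad → d = 6371·c ≈ 3088.61 km.

3089 km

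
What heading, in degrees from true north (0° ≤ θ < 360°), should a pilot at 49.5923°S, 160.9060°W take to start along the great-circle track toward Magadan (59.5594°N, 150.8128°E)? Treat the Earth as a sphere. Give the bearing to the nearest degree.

335°

Δλ = 150.8128 − -160.9060 = 311.7188°; wrapped into (−180°, 180°]: -48.2812°.
θ = atan2( sin Δλ · cos φ₂ , cos φ₁ · sin φ₂ − sin φ₁ · cos φ₂ · cos Δλ )
  = atan2(-0.37817, 0.81560) = -24.876° → normalised to [0°, 360°): 335.124°.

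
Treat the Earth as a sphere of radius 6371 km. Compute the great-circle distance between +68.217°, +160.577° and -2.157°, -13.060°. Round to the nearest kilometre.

12654 km

Δλ = -13.060 − 160.577 = -173.637°.
Δφ = -2.157 − 68.217 = -70.374°.
a = sin²(Δφ/2) + cos φ₁ · cos φ₂ · sin²(Δλ/2) = 0.701748.
c = 2·atan2(√a, √(1−a)) = 1.98613 rad → d = 6371·c ≈ 12653.63 km.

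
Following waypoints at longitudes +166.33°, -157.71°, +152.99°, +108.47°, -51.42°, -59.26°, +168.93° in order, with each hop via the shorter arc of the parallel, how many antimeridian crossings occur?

3

Leg 1: +166.33° → -157.71°, shortest Δλ = 35.96° (east) — crosses 180°.
Leg 2: -157.71° → +152.99°, shortest Δλ = -49.3° (west) — crosses 180°.
Leg 3: +152.99° → +108.47°, shortest Δλ = -44.52° (west) — does not cross 180°.
Leg 4: +108.47° → -51.42°, shortest Δλ = -159.89° (west) — does not cross 180°.
Leg 5: -51.42° → -59.26°, shortest Δλ = -7.84° (west) — does not cross 180°.
Leg 6: -59.26° → +168.93°, shortest Δλ = -131.81° (west) — crosses 180°.
Total crossings: 3.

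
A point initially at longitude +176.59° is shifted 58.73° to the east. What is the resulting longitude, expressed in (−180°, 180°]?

-124.68°

Start at +176.59°; shift +58.73° → +235.32°.
+235.32° lies outside (−180°, 180°]; subtract 360° → -124.68°.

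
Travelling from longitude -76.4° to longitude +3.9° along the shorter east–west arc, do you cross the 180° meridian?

Signed shortest Δλ = ((3.9 − -76.4 + 180) mod 360) − 180 = 80.3°.
Going east by 80.3° from -76.4° reaches +3.9° without touching 180°.

No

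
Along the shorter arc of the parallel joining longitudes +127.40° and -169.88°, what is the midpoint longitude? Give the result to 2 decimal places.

Signed shortest Δλ from +127.40° to -169.88° is +62.72°.
Midpoint longitude = +127.40° + (+62.72°)/2 = +127.40° + 31.36° = +158.76°.
(The naïve average (+127.40 + -169.88)/2 = -21.24° is on the wrong side of the globe.)

+158.76°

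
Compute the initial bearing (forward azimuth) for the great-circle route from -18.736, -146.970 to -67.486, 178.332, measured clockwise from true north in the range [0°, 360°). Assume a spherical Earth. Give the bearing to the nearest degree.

196°

Δλ = 178.332 − -146.970 = 325.302°; wrapped into (−180°, 180°]: -34.698°.
θ = atan2( sin Δλ · cos φ₂ , cos φ₁ · sin φ₂ − sin φ₁ · cos φ₂ · cos Δλ )
  = atan2(-0.21797, -0.77371) = -164.266° → normalised to [0°, 360°): 195.734°.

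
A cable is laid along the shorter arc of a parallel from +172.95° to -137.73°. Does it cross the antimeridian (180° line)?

Naïve |-137.73 − 172.95| = 310.68° > 180°, so the shorter arc goes the other way round — across 180°.
Signed shortest Δλ = ((-137.73 − 172.95 + 180) mod 360) − 180 = 49.32°.
Going east by 49.32° from +172.95° passes through 180° before reaching -137.73°.

Yes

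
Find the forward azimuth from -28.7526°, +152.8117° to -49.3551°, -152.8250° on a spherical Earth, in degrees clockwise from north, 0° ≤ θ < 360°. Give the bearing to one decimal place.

132.4°

Δλ = -152.8250 − 152.8117 = -305.6367°; wrapped into (−180°, 180°]: 54.3633°.
θ = atan2( sin Δλ · cos φ₂ , cos φ₁ · sin φ₂ − sin φ₁ · cos φ₂ · cos Δλ )
  = atan2(0.52939, -0.48265) = 132.356° → normalised to [0°, 360°): 132.356°.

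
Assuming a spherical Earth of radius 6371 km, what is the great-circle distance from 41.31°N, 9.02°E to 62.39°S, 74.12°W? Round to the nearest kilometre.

13667 km

Δλ = -74.12 − 9.02 = -83.14°.
Δφ = -62.39 − 41.31 = -103.70°.
a = sin²(Δφ/2) + cos φ₁ · cos φ₂ · sin²(Δλ/2) = 0.771689.
c = 2·atan2(√a, √(1−a)) = 2.14525 rad → d = 6371·c ≈ 13667.40 km.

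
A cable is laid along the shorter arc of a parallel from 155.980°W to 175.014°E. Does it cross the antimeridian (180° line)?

Yes

Naïve |175.014 − -155.980| = 330.994° > 180°, so the shorter arc goes the other way round — across 180°.
Signed shortest Δλ = ((175.014 − -155.980 + 180) mod 360) − 180 = -29.006°.
Going west by 29.006° from -155.980° passes through 180° before reaching +175.014°.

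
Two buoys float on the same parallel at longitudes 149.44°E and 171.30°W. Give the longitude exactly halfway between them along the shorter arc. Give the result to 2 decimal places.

Signed shortest Δλ from +149.44° to -171.30° is +39.26°.
Midpoint longitude = +149.44° + (+39.26°)/2 = +149.44° + 19.63° = +169.07°.
(The naïve average (+149.44 + -171.30)/2 = -10.93° is on the wrong side of the globe.)

169.07°E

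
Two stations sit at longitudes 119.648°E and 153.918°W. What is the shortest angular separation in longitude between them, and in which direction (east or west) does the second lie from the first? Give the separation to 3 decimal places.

86.434° east

Raw difference: -153.918 − 119.648 = -273.566°.
Normalise into (−180°, 180°]: -273.566° + 360° = 86.434°.
Positive ⇒ the second point lies to the east; separation 86.434°.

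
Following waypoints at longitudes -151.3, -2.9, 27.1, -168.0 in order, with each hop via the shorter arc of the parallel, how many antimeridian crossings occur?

Leg 1: -151.3° → -2.9°, shortest Δλ = 148.4° (east) — does not cross 180°.
Leg 2: -2.9° → +27.1°, shortest Δλ = 30.0° (east) — does not cross 180°.
Leg 3: +27.1° → -168.0°, shortest Δλ = 164.9° (east) — crosses 180°.
Total crossings: 1.

1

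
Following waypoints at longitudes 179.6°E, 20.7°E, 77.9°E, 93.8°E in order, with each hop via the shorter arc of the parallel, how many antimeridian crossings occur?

Leg 1: +179.6° → +20.7°, shortest Δλ = -158.9° (west) — does not cross 180°.
Leg 2: +20.7° → +77.9°, shortest Δλ = 57.2° (east) — does not cross 180°.
Leg 3: +77.9° → +93.8°, shortest Δλ = 15.9° (east) — does not cross 180°.
Total crossings: 0.

0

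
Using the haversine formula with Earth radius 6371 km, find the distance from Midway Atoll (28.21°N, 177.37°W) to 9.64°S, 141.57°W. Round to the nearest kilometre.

Δλ = -141.57 − -177.37 = 35.80°.
Δφ = -9.64 − 28.21 = -37.85°.
a = sin²(Δφ/2) + cos φ₁ · cos φ₂ · sin²(Δλ/2) = 0.187262.
c = 2·atan2(√a, √(1−a)) = 0.89505 rad → d = 6371·c ≈ 5702.39 km.

5702 km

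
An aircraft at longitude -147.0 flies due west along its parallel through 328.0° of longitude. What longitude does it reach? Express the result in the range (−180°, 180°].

-115.0°

Start at -147.0°; shift −328.0° → -475.0°.
-475.0° lies outside (−180°, 180°]; add 360° → -115.0°.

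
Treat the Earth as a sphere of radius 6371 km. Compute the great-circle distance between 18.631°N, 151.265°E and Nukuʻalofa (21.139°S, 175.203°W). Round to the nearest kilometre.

5735 km

Δλ = -175.203 − 151.265 = -326.468°; wrapped into (−180°, 180°]: 33.532°.
Δφ = -21.139 − 18.631 = -39.770°.
a = sin²(Δφ/2) + cos φ₁ · cos φ₂ · sin²(Δλ/2) = 0.189235.
c = 2·atan2(√a, √(1−a)) = 0.90010 rad → d = 6371·c ≈ 5734.56 km.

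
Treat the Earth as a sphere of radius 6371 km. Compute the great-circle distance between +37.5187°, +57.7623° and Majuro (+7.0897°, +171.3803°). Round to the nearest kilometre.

Δλ = 171.3803 − 57.7623 = 113.6180°.
Δφ = 7.0897 − 37.5187 = -30.4290°.
a = sin²(Δφ/2) + cos φ₁ · cos φ₂ · sin²(Δλ/2) = 0.620085.
c = 2·atan2(√a, √(1−a)) = 1.81334 rad → d = 6371·c ≈ 11552.77 km.

11553 km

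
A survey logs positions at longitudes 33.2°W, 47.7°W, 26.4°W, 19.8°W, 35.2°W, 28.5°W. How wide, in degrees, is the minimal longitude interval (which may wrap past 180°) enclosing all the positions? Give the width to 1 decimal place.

27.9°

Sort the longitudes: -47.7°, -35.2°, -33.2°, -28.5°, -26.4°, -19.8°.
Eastward gaps between consecutive values (wrapping around): 12.5°, 2.0°, 4.7°, 2.1°, 6.6°, 332.1°.
Largest gap = 332.1° ⇒ minimal covering band is its complement: 360° − 332.1° = 27.9°.
Band runs from -47.7° eastward to -19.8°.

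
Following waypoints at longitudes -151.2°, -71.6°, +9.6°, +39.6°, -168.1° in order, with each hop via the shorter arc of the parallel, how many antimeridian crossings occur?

Leg 1: -151.2° → -71.6°, shortest Δλ = 79.6° (east) — does not cross 180°.
Leg 2: -71.6° → +9.6°, shortest Δλ = 81.2° (east) — does not cross 180°.
Leg 3: +9.6° → +39.6°, shortest Δλ = 30.0° (east) — does not cross 180°.
Leg 4: +39.6° → -168.1°, shortest Δλ = 152.3° (east) — crosses 180°.
Total crossings: 1.

1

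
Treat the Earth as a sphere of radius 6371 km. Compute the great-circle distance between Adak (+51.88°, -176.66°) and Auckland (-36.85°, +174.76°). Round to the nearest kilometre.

Δλ = 174.76 − -176.66 = 351.42°; wrapped into (−180°, 180°]: -8.58°.
Δφ = -36.85 − 51.88 = -88.73°.
a = sin²(Δφ/2) + cos φ₁ · cos φ₂ · sin²(Δλ/2) = 0.491682.
c = 2·atan2(√a, √(1−a)) = 1.55416 rad → d = 6371·c ≈ 9901.55 km.

9902 km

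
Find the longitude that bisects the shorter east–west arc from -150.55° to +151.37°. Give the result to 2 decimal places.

Signed shortest Δλ from -150.55° to +151.37° is -58.08°.
Midpoint longitude = -150.55° + (-58.08°)/2 = -150.55° − 29.04° = -179.59°.
(The naïve average (-150.55 + +151.37)/2 = 0.41° is on the wrong side of the globe.)

-179.59°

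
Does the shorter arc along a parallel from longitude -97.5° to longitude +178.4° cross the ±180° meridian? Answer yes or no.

Yes

Naïve |178.4 − -97.5| = 275.9° > 180°, so the shorter arc goes the other way round — across 180°.
Signed shortest Δλ = ((178.4 − -97.5 + 180) mod 360) − 180 = -84.1°.
Going west by 84.1° from -97.5° passes through 180° before reaching +178.4°.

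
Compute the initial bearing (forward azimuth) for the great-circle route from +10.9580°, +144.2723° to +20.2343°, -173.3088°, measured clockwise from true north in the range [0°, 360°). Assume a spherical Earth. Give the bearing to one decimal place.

Δλ = -173.3088 − 144.2723 = -317.5811°; wrapped into (−180°, 180°]: 42.4189°.
θ = atan2( sin Δλ · cos φ₂ , cos φ₁ · sin φ₂ − sin φ₁ · cos φ₂ · cos Δλ )
  = atan2(0.63292, 0.20788) = 71.817° → normalised to [0°, 360°): 71.817°.

71.8°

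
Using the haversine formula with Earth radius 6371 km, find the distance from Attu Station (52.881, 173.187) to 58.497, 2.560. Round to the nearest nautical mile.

Δλ = 2.560 − 173.187 = -170.627°.
Δφ = 58.497 − 52.881 = 5.616°.
a = sin²(Δφ/2) + cos φ₁ · cos φ₂ · sin²(Δλ/2) = 0.315635.
c = 2·atan2(√a, √(1−a)) = 1.19315 rad → d = 6371·c ≈ 7601.59 km ≈ 4104.53 nmi.

4105 nmi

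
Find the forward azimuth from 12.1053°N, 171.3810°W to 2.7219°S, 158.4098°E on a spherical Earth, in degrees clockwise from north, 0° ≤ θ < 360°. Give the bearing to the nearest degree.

Δλ = 158.4098 − -171.3810 = 329.7908°; wrapped into (−180°, 180°]: -30.2092°.
θ = atan2( sin Δλ · cos φ₂ , cos φ₁ · sin φ₂ − sin φ₁ · cos φ₂ · cos Δλ )
  = atan2(-0.50259, -0.22746) = -114.350° → normalised to [0°, 360°): 245.650°.

246°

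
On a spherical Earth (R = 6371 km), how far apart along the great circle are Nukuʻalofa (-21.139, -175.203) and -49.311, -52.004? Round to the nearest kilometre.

10387 km

Δλ = -52.004 − -175.203 = 123.199°.
Δφ = -49.311 − -21.139 = -28.172°.
a = sin²(Δφ/2) + cos φ₁ · cos φ₂ · sin²(Δλ/2) = 0.529751.
c = 2·atan2(√a, √(1−a)) = 1.63033 rad → d = 6371·c ≈ 10386.85 km.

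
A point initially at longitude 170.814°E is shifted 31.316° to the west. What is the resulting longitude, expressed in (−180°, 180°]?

139.498°E

Start at +170.814°; shift −31.316° → +139.498°.
+139.498° already lies in (−180°, 180°].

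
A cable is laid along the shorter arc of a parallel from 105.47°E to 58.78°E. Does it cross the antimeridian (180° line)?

No

Signed shortest Δλ = ((58.78 − 105.47 + 180) mod 360) − 180 = -46.69°.
Going west by 46.69° from +105.47° reaches +58.78° without touching 180°.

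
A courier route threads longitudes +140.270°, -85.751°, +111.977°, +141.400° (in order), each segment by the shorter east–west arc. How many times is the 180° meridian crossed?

Leg 1: +140.270° → -85.751°, shortest Δλ = 133.979° (east) — crosses 180°.
Leg 2: -85.751° → +111.977°, shortest Δλ = -162.272° (west) — crosses 180°.
Leg 3: +111.977° → +141.400°, shortest Δλ = 29.423° (east) — does not cross 180°.
Total crossings: 2.

2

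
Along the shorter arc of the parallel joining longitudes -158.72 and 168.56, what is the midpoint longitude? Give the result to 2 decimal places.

Signed shortest Δλ from -158.72° to +168.56° is -32.72°.
Midpoint longitude = -158.72° + (-32.72°)/2 = -158.72° − 16.36° = -175.08°.
(The naïve average (-158.72 + +168.56)/2 = 4.92° is on the wrong side of the globe.)

-175.08°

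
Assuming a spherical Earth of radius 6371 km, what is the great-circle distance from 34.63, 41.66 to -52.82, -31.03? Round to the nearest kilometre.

11981 km

Δλ = -31.03 − 41.66 = -72.69°.
Δφ = -52.82 − 34.63 = -87.45°.
a = sin²(Δφ/2) + cos φ₁ · cos φ₂ · sin²(Δλ/2) = 0.652406.
c = 2·atan2(√a, √(1−a)) = 1.88054 rad → d = 6371·c ≈ 11980.91 km.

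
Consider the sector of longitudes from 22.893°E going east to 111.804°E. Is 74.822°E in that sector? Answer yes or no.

Band width going east from +22.893° to +111.804°: ((111.804 − 22.893) mod 360) = 88.911°.
Offset of +74.822° east of the west edge: ((74.822 − 22.893) mod 360) = 51.929°.
51.929° ≤ 88.911° ⇒ inside.

Yes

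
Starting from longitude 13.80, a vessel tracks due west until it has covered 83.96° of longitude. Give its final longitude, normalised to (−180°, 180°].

Start at +13.80°; shift −83.96° → -70.16°.
-70.16° already lies in (−180°, 180°].

-70.16°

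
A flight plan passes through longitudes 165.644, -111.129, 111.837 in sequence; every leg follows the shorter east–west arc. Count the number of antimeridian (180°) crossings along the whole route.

2

Leg 1: +165.644° → -111.129°, shortest Δλ = 83.227° (east) — crosses 180°.
Leg 2: -111.129° → +111.837°, shortest Δλ = -137.034° (west) — crosses 180°.
Total crossings: 2.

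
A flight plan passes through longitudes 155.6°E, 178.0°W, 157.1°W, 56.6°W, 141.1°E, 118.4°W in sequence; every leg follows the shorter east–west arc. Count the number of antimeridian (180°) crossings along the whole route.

3

Leg 1: +155.6° → -178.0°, shortest Δλ = 26.4° (east) — crosses 180°.
Leg 2: -178.0° → -157.1°, shortest Δλ = 20.9° (east) — does not cross 180°.
Leg 3: -157.1° → -56.6°, shortest Δλ = 100.5° (east) — does not cross 180°.
Leg 4: -56.6° → +141.1°, shortest Δλ = -162.3° (west) — crosses 180°.
Leg 5: +141.1° → -118.4°, shortest Δλ = 100.5° (east) — crosses 180°.
Total crossings: 3.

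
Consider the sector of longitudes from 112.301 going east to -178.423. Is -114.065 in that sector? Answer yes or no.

Band width going east from +112.301° to -178.423°: ((-178.423 − 112.301) mod 360) = 69.276°.
Offset of -114.065° east of the west edge: ((-114.065 − 112.301) mod 360) = 133.634°.
133.634° > 69.276° ⇒ outside.

No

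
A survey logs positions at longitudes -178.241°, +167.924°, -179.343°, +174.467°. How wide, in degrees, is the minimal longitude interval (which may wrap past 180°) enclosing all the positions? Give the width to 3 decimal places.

Sort the longitudes: -179.343°, -178.241°, +167.924°, +174.467°.
Eastward gaps between consecutive values (wrapping around): 1.102°, 346.165°, 6.543°, 6.190°.
Largest gap = 346.165° ⇒ minimal covering band is its complement: 360° − 346.165° = 13.835°.
Band runs from +167.924° eastward to -178.241°, crossing the antimeridian.

13.835°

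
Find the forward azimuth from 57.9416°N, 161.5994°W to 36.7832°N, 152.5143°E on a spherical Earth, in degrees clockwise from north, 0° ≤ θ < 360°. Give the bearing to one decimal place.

Δλ = 152.5143 − -161.5994 = 314.1137°; wrapped into (−180°, 180°]: -45.8863°.
θ = atan2( sin Δλ · cos φ₂ , cos φ₁ · sin φ₂ − sin φ₁ · cos φ₂ · cos Δλ )
  = atan2(-0.57502, -0.15466) = -105.054° → normalised to [0°, 360°): 254.946°.

254.9°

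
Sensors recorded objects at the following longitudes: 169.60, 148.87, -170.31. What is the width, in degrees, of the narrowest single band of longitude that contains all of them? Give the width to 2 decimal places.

Sort the longitudes: -170.31°, +148.87°, +169.60°.
Eastward gaps between consecutive values (wrapping around): 319.18°, 20.73°, 20.09°.
Largest gap = 319.18° ⇒ minimal covering band is its complement: 360° − 319.18° = 40.82°.
Band runs from +148.87° eastward to -170.31°, crossing the antimeridian.

40.82°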